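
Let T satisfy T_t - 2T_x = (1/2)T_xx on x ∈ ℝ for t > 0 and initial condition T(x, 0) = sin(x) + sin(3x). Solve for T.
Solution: Moving frame: η = x + 2t, σ = t, T = u(η,σ), so T_t = u_σ + 2u_η and T_xx = u_ηη.
Hence T_t - 2T_x = u_σ and the PDE becomes the heat equation u_σ = (1/2)u_ηη on η ∈ ℝ.
Initial data: u(η,0) = T(η,0) = sin(η) + sin(3η). Each mode sin(nη) decays as exp(-n²σ/2) on ℝ, so u(η,σ) = Σ c_n exp(-n²σ/2) sin(nη) with c_1=1, c_3=1: u(η,σ) = exp(-σ/2)sin(η) + exp(-9σ/2)sin(3η).
Substituting back: T(x,t) = u(x + 2t, t).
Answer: T(x, t) = exp(-t/2)sin(2t + x) + exp(-9t/2)sin(6t + 3x)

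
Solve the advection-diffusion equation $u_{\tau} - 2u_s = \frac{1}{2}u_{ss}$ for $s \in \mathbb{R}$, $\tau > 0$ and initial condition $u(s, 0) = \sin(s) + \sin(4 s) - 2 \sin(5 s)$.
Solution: Moving frame: $\eta = s + 2\tau$, $\sigma = \tau$, $u = w(\eta,\sigma)$, so $u_{\tau} = w_{\sigma} + 2w_{\eta}$ and $u_{ss} = w_{\eta\eta}$.
Hence $u_{\tau} - 2u_s = w_{\sigma}$ and the PDE becomes the heat equation $w_{\sigma} = \frac{1}{2}w_{\eta\eta}$ on $\eta \in \mathbb{R}$.
Initial data: $w(\eta,0) = u(\eta,0) = \sin(\eta) + \sin(4 \eta) - 2 \sin(5 \eta)$. Each mode $\sin(n\eta)$ decays as $e^{-n^2\sigma/2}$ on $\mathbb{R}$, so $w(\eta,\sigma) = \sum c_n e^{-n^2\sigma/2} \sin(n\eta)$ with $c_1=1, c_4=1, c_5=-2$: $w(\eta,\sigma) = e^{-8 \sigma} \sin(4 \eta) + e^{-\sigma/2} \sin(\eta) - 2 e^{-25 \sigma/2} \sin(5 \eta)$.
Substituting back: $u(s,\tau) = w(s + 2\tau, \tau)$.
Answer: $u(s, \tau) = e^{-8 \tau} \sin(8 \tau + 4 s) + e^{-\tau/2} \sin(2 \tau + s) - 2 e^{-25 \tau/2} \sin(10 \tau + 5 s)$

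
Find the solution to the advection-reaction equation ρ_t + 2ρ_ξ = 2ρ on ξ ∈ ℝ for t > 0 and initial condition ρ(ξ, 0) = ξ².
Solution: Substitute ρ = exp(2t)u.
Then ρ_t = exp(2t)(u_t + 2u), ρ_ξ = exp(2t)u_ξ; substituting and dividing by exp(2t), the lower-order terms cancel: u_t + 2u_ξ = 0 (standard advection equation).
Data for u: u(ξ,0) = ρ(ξ,0) = ξ².
By characteristics (dξ/dt = 2), u(ξ,t) = f(ξ - 2t) with f = u(·, 0).
So u(ξ,t) = 4t² - 4tξ + ξ², and ρ(ξ,t) = exp(2t)u(ξ,t).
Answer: ρ(ξ, t) = 4t²exp(2t) - 4tξexp(2t) + ξ²exp(2t)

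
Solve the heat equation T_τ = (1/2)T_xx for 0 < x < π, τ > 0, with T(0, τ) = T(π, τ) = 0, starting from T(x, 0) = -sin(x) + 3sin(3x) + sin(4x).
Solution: Using separation of variables T = X(x)G(τ):
Eigenfunctions: sin(nx), n = 1, 2, 3, ...
General solution: T(x, τ) = Σ c_n sin(nx) exp(-n² τ/2)
Matching T(x,0) = -sin(x) + 3sin(3x) + sin(4x) term by term: c_1=-1, c_3=3, c_4=1.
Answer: T(x, τ) = exp(-8τ)sin(4x) - exp(-τ/2)sin(x) + 3exp(-9τ/2)sin(3x)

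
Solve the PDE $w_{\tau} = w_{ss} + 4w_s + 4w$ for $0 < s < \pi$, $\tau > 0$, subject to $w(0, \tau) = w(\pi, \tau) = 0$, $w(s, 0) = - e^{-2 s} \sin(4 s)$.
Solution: Substitute $w = e^{-2s}u$, i.e. $u = e^{2s}w$.
By the product rule, $w_s = e^{-2s}(u_s - 2u)$, $w_{ss} = e^{-2s}(u_{ss} - 4u_s + 4u)$, $w_{\tau} = e^{-2s}u_{\tau}$.
Substituting into the PDE and dividing by $e^{-2s}$: $u_{\tau} = (u_{ss} - 4u_s + 4u) + 4(u_s - 2u) + 4u$.
The lower-order terms cancel, leaving the standard heat equation $u_{\tau} = u_{ss}$.
Initial data for $u$: $u(s,0) = e^{2s}w(s,0) = - \sin(4 s)$. The boundary conditions carry over: $u(0,\tau) = u(\pi,\tau) = 0$.
Solve for $u$:
  Using separation of variables $u = X(s)T(\tau)$:
  Eigenfunctions: $\sin(ns)$, $n = 1, 2, 3, \ldots$
  General solution: $u(s, \tau) = \sum c_n \sin(ns) e^{-n^2 \tau}$
  Matching $u(s,0) = - \sin(4 s)$ term by term: $c_4=-1$.
Hence $u(s,\tau) = - e^{-16 \tau} \sin(4 s)$.
Transform back: $w(s,\tau) = e^{-2s}u(s,\tau)$.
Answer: $w(s, \tau) = - e^{-16 \tau} e^{-2 s} \sin(4 s)$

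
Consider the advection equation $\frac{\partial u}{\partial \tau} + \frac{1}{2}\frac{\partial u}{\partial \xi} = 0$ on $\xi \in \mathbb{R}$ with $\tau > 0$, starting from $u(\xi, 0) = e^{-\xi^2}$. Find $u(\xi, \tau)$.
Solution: By method of characteristics (waves move right with speed 1/2):
Along characteristics $\xi - \frac{1}{2}\tau =$ const, $u$ is constant, so $u(\xi,\tau) = f(\xi - \frac{1}{2}\tau)$ with $f = u( \cdot , 0)$.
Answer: $u(\xi, \tau) = e^{-(-\tau/2 + \xi)^2}$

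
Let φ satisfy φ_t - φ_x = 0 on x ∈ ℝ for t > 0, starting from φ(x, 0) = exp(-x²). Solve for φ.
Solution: By method of characteristics (waves move left with speed 1):
Along characteristics x + t = const, φ is constant, so φ(x,t) = f(x + t) with f = φ(·, 0).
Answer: φ(x, t) = exp(-(t + x)²)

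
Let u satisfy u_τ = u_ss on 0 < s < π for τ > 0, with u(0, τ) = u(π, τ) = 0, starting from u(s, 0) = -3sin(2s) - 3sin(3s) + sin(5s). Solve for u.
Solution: Separating variables: u = Σ c_n exp(-n²τ) sin(ns). From u(s,0) = -3sin(2s) - 3sin(3s) + sin(5s): c_2=-3, c_3=-3, c_5=1.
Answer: u(s, τ) = -3exp(-4τ)sin(2s) - 3exp(-9τ)sin(3s) + exp(-25τ)sin(5s)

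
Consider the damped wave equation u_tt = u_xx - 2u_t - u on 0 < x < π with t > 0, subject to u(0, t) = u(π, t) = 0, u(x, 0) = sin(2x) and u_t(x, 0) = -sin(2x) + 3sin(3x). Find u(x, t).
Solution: Substitute u = exp(-t)w.
Then u_t = exp(-t)(w_t - w), u_tt = exp(-t)(w_tt - 2w_t + w), u_xx = exp(-t)w_xx; substituting and dividing by exp(-t), the lower-order terms cancel: w_tt = w_xx (standard wave equation).
Data for w: w(x,0) = u(x,0) = sin(2x); w_t(x,0) = u_t(x,0) + u(x,0) = 3sin(3x). The boundary conditions carry over: w(0,t) = w(π,t) = 0.
Separating variables: w = Σ [A_n cos(ω_n t) + B_n sin(ω_n t)] sin(nx), ω_n = n. From ICs (B_n = velocity coefficient / ω_n): A_2=1, B_3=1.
So w(x,t) = sin(3t)sin(3x) + sin(2x)cos(2t), and u(x,t) = exp(-t)w(x,t).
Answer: u(x, t) = exp(-t)sin(3t)sin(3x) + exp(-t)sin(2x)cos(2t)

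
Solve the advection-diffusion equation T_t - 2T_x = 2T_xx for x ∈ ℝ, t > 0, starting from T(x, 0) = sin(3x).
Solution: Change to a moving frame: let η = x + 2t, σ = t and write T(x,t) = u(η,σ).
By the chain rule T_t = u_σ + 2u_η, T_x = u_η, T_xx = u_ηη.
Then T_t - 2T_x = u_σ: the advection term cancels and the PDE becomes the heat equation u_σ = 2u_ηη on η ∈ ℝ.
Initial data: u(η,0) = T(η,0) = sin(3η).
On η ∈ ℝ each mode satisfies (sin(nη))″ = -n² sin(nη), so exp(-2n²σ) sin(nη) solves the heat equation; by superposition u(η,σ) = Σ c_n exp(-2n²σ) sin(nη).
Reading off the coefficients: c_3=1, so u(η,σ) = exp(-18σ)sin(3η).
Substituting back η = x + 2t, σ = t: T(x,t) = u(x + 2t, t).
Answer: T(x, t) = exp(-18t)sin(6t + 3x)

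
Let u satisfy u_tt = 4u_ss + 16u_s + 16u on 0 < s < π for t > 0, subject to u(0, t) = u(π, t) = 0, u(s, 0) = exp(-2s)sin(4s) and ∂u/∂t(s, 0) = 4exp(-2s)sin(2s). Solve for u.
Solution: Substitute u = exp(-2s)w.
Then u_s = exp(-2s)(w_s - 2w), u_ss = exp(-2s)(w_ss - 4w_s + 4w), u_tt = exp(-2s)w_tt; substituting and dividing by exp(-2s), the lower-order terms cancel: w_tt = 4w_ss (standard wave equation).
Data for w: w(s,0) = exp(2s)u(s,0) = sin(4s); w_t(s,0) = exp(2s)u_t(s,0) = 4sin(2s). The boundary conditions carry over: w(0,t) = w(π,t) = 0.
Separating variables: w = Σ [A_n cos(ω_n t) + B_n sin(ω_n t)] sin(ns), ω_n = 2n. From ICs (B_n = velocity coefficient / ω_n): A_4=1, B_2=1.
So w(s,t) = sin(2s)sin(4t) + sin(4s)cos(8t), and u(s,t) = exp(-2s)w(s,t).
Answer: u(s, t) = exp(-2s)sin(2s)sin(4t) + exp(-2s)sin(4s)cos(8t)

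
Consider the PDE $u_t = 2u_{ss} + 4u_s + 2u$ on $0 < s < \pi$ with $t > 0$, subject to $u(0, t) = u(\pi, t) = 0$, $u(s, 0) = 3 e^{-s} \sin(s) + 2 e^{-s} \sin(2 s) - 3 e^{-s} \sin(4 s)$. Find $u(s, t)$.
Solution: Substitute $u = e^{-s}w$.
Then $u_s = e^{-s}(w_s - w)$, $u_{ss} = e^{-s}(w_{ss} - 2w_s + w)$, $u_t = e^{-s}w_t$; substituting and dividing by $e^{-s}$, the lower-order terms cancel: $w_t = 2w_{ss}$ (standard heat equation).
Data for $w$: $w(s,0) = e^{s}u(s,0) = 3 \sin(s) + 2 \sin(2 s) - 3 \sin(4 s)$. The boundary conditions carry over: $w(0,t) = w(\pi,t) = 0$.
Separating variables: $w = \sum c_n e^{-2n^2t} \sin(ns)$. From $w(s,0) = 3 \sin(s) + 2 \sin(2 s) - 3 \sin(4 s)$: $c_1=3, c_2=2, c_4=-3$.
So $w(s,t) = 3 e^{-2 t} \sin(s) + 2 e^{-8 t} \sin(2 s) - 3 e^{-32 t} \sin(4 s)$, and $u(s,t) = e^{-s}w(s,t)$.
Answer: $u(s, t) = 3 e^{-s} e^{-2 t} \sin(s) + 2 e^{-s} e^{-8 t} \sin(2 s) - 3 e^{-s} e^{-32 t} \sin(4 s)$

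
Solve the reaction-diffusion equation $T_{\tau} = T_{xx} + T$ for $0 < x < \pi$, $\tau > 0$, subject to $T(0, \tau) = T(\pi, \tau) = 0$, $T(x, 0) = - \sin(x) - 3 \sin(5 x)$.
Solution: Substitute $T = e^{\tau}u$.
Then $T_{\tau} = e^{\tau}(u_{\tau} + u)$, $T_{xx} = e^{\tau}u_{xx}$; substituting and dividing by $e^{\tau}$, the lower-order terms cancel: $u_{\tau} = u_{xx}$ (standard heat equation).
Data for $u$: $u(x,0) = T(x,0) = - \sin(x) - 3 \sin(5 x)$. The boundary conditions carry over: $u(0,\tau) = u(\pi,\tau) = 0$.
Separating variables: $u = \sum c_n e^{-n^2\tau} \sin(nx)$. From $u(x,0) = - \sin(x) - 3 \sin(5 x)$: $c_1=-1, c_5=-3$.
So $u(x,\tau) = - e^{-\tau} \sin(x) - 3 e^{-25 \tau} \sin(5 x)$, and $T(x,\tau) = e^{\tau}u(x,\tau)$.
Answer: $T(x, \tau) = - \sin(x) - 3 e^{-24 \tau} \sin(5 x)$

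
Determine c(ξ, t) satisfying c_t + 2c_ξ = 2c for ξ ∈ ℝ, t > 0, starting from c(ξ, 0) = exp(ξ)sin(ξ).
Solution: Substitute c = exp(ξ)u, i.e. u = exp(-ξ)c.
By the product rule, c_ξ = exp(ξ)(u_ξ + u), c_t = exp(ξ)u_t.
Substituting into the PDE and dividing by exp(ξ): u_t + 2(u_ξ + u) = 2u.
The lower-order terms cancel, leaving the standard advection equation u_t + 2u_ξ = 0.
Initial data for u: u(ξ,0) = exp(-ξ)c(ξ,0) = sin(ξ).
Solve for u:
  By method of characteristics (waves move right with speed 2):
  Along characteristics ξ - 2t = const, u is constant, so u(ξ,t) = f(ξ - 2t) with f = u(·, 0).
Hence u(ξ,t) = -sin(2t - ξ).
Transform back: c(ξ,t) = exp(ξ)u(ξ,t).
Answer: c(ξ, t) = -exp(ξ)sin(2t - ξ)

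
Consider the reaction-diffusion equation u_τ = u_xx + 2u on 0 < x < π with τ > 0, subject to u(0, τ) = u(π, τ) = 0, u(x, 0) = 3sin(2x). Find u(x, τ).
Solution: Substitute u = exp(2τ)w, i.e. w = exp(-2τ)u.
By the product rule, u_τ = exp(2τ)(w_τ + 2w), u_xx = exp(2τ)w_xx.
Substituting into the PDE and dividing by exp(2τ): w_τ + 2w = w_xx + 2w.
The lower-order terms cancel, leaving the standard heat equation w_τ = w_xx.
Initial data for w: w(x,0) = u(x,0) = 3sin(2x). The boundary conditions carry over: w(0,τ) = w(π,τ) = 0.
Solve for w:
  Using separation of variables w = X(x)T(τ):
  Eigenfunctions: sin(nx), n = 1, 2, 3, ...
  General solution: w(x, τ) = Σ c_n sin(nx) exp(-n² τ)
  Matching w(x,0) = 3sin(2x) term by term: c_2=3.
Hence w(x,τ) = 3exp(-4τ)sin(2x).
Transform back: u(x,τ) = exp(2τ)w(x,τ).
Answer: u(x, τ) = 3exp(-2τ)sin(2x)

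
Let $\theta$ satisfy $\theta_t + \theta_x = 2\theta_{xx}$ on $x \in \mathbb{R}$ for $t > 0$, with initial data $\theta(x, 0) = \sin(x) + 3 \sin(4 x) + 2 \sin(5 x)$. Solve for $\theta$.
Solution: Moving frame: $\eta = x - t$, $\sigma = t$, $\theta = u(\eta,\sigma)$, so $\theta_t = u_{\sigma} - u_{\eta}$ and $\theta_{xx} = u_{\eta\eta}$.
Hence $\theta_t + \theta_x = u_{\sigma}$ and the PDE becomes the heat equation $u_{\sigma} = 2u_{\eta\eta}$ on $\eta \in \mathbb{R}$.
Initial data: $u(\eta,0) = \theta(\eta,0) = \sin(\eta) + 3 \sin(4 \eta) + 2 \sin(5 \eta)$. Each mode $\sin(n\eta)$ decays as $e^{-2n^2\sigma}$ on $\mathbb{R}$, so $u(\eta,\sigma) = \sum c_n e^{-2n^2\sigma} \sin(n\eta)$ with $c_1=1, c_4=3, c_5=2$: $u(\eta,\sigma) = e^{-2 \sigma} \sin(\eta) + 3 e^{-32 \sigma} \sin(4 \eta) + 2 e^{-50 \sigma} \sin(5 \eta)$.
Substituting back: $\theta(x,t) = u(x - t, t)$.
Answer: $\theta(x, t) = - e^{-2 t} \sin(t - x) - 3 e^{-32 t} \sin(4 t - 4 x) - 2 e^{-50 t} \sin(5 t - 5 x)$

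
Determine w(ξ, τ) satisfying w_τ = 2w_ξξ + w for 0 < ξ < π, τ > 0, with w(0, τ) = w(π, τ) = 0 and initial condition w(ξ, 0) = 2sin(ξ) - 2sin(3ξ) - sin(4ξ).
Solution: Substitute w = exp(τ)u.
Then w_τ = exp(τ)(u_τ + u), w_ξξ = exp(τ)u_ξξ; substituting and dividing by exp(τ), the lower-order terms cancel: u_τ = 2u_ξξ (standard heat equation).
Data for u: u(ξ,0) = w(ξ,0) = 2sin(ξ) - 2sin(3ξ) - sin(4ξ). The boundary conditions carry over: u(0,τ) = u(π,τ) = 0.
Separating variables: u = Σ c_n exp(-2n²τ) sin(nξ). From u(ξ,0) = 2sin(ξ) - 2sin(3ξ) - sin(4ξ): c_1=2, c_3=-2, c_4=-1.
So u(ξ,τ) = 2exp(-2τ)sin(ξ) - 2exp(-18τ)sin(3ξ) - exp(-32τ)sin(4ξ), and w(ξ,τ) = exp(τ)u(ξ,τ).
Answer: w(ξ, τ) = 2exp(-τ)sin(ξ) - 2exp(-17τ)sin(3ξ) - exp(-31τ)sin(4ξ)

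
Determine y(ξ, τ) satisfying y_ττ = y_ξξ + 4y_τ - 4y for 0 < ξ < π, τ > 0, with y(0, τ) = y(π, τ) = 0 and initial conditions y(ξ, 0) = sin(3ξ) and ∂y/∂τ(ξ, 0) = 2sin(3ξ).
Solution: Substitute y = exp(2τ)u.
Then y_τ = exp(2τ)(u_τ + 2u), y_ττ = exp(2τ)(u_ττ + 4u_τ + 4u), y_ξξ = exp(2τ)u_ξξ; substituting and dividing by exp(2τ), the lower-order terms cancel: u_ττ = u_ξξ (standard wave equation).
Data for u: u(ξ,0) = y(ξ,0) = sin(3ξ); u_τ(ξ,0) = y_τ(ξ,0) - 2y(ξ,0) = 0. The boundary conditions carry over: u(0,τ) = u(π,τ) = 0.
Separating variables: u = Σ [A_n cos(ω_n τ) + B_n sin(ω_n τ)] sin(nξ), ω_n = n. From ICs: A_3=1.
So u(ξ,τ) = sin(3ξ)cos(3τ), and y(ξ,τ) = exp(2τ)u(ξ,τ).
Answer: y(ξ, τ) = exp(2τ)sin(3ξ)cos(3τ)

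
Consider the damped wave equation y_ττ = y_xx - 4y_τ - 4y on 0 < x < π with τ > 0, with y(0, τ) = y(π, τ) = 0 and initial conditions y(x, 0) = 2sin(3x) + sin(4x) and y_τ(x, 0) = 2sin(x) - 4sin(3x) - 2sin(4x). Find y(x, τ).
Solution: Substitute y = exp(-2τ)u, i.e. u = exp(2τ)y.
By the product rule, y_τ = exp(-2τ)(u_τ - 2u), y_ττ = exp(-2τ)(u_ττ - 4u_τ + 4u), y_xx = exp(-2τ)u_xx.
Substituting into the PDE and dividing by exp(-2τ): u_ττ - 4u_τ + 4u = u_xx - 4(u_τ - 2u) - 4u.
The lower-order terms cancel, leaving the standard wave equation u_ττ = u_xx.
Initial data for u: u(x,0) = y(x,0) = 2sin(3x) + sin(4x); u_τ(x,0) = y_τ(x,0) + 2y(x,0) = 2sin(x). The boundary conditions carry over: u(0,τ) = u(π,τ) = 0.
Solve for u:
  Using separation of variables u = X(x)T(τ):
  Eigenfunctions: sin(nx), n = 1, 2, 3, ...
  General solution: u(x, τ) = Σ [A_n cos(n τ) + B_n sin(n τ)] sin(nx)
  From u(x,0) = 2sin(3x) + sin(4x): A_3=2, A_4=1. From u_τ(x,0) = 2sin(x), using u_τ(x,0) = Σ ω_n B_n sin(nx) with ω_n = n: B_1 = 2/1 = 2.
Hence u(x,τ) = 2sin(x)sin(τ) + 2sin(3x)cos(3τ) + sin(4x)cos(4τ).
Transform back: y(x,τ) = exp(-2τ)u(x,τ).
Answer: y(x, τ) = 2exp(-2τ)sin(x)sin(τ) + 2exp(-2τ)sin(3x)cos(3τ) + exp(-2τ)sin(4x)cos(4τ)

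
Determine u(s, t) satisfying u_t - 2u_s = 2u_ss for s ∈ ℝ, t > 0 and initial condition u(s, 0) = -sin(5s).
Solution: Change to a moving frame: let η = s + 2t, σ = t and write u(s,t) = w(η,σ).
By the chain rule u_t = w_σ + 2w_η, u_s = w_η, u_ss = w_ηη.
Then u_t - 2u_s = w_σ: the advection term cancels and the PDE becomes the heat equation w_σ = 2w_ηη on η ∈ ℝ.
Initial data: w(η,0) = u(η,0) = -sin(5η).
On η ∈ ℝ each mode satisfies (sin(nη))″ = -n² sin(nη), so exp(-2n²σ) sin(nη) solves the heat equation; by superposition w(η,σ) = Σ c_n exp(-2n²σ) sin(nη).
Reading off the coefficients: c_5=-1, so w(η,σ) = -exp(-50σ)sin(5η).
Substituting back η = s + 2t, σ = t: u(s,t) = w(s + 2t, t).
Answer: u(s, t) = -exp(-50t)sin(5s + 10t)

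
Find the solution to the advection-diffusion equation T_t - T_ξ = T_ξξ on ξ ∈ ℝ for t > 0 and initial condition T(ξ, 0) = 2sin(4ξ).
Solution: Moving frame: η = ξ + t, σ = t, T = u(η,σ), so T_t = u_σ + u_η and T_ξξ = u_ηη.
Hence T_t - T_ξ = u_σ and the PDE becomes the heat equation u_σ = u_ηη on η ∈ ℝ.
Initial data: u(η,0) = T(η,0) = 2sin(4η). Each mode sin(nη) decays as exp(-n²σ) on ℝ, so u(η,σ) = Σ c_n exp(-n²σ) sin(nη) with c_4=2: u(η,σ) = 2exp(-16σ)sin(4η).
Substituting back: T(ξ,t) = u(ξ + t, t).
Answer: T(ξ, t) = 2exp(-16t)sin(4t + 4ξ)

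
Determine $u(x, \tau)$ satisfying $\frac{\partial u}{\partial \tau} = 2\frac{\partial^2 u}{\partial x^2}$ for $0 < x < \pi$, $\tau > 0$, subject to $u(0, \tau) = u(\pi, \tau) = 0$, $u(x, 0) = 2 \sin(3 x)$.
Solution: Separating variables: $u = \sum c_n e^{-2n^2\tau} \sin(nx)$. From $u(x,0) = 2 \sin(3 x)$: $c_3=2$.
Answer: $u(x, \tau) = 2 e^{-18 \tau} \sin(3 x)$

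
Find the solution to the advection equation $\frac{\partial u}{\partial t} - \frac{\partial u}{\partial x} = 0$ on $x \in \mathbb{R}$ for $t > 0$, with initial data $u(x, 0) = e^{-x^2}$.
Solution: By method of characteristics (waves move left with speed 1):
Along characteristics $x + t =$ const, $u$ is constant, so $u(x,t) = f(x + t)$ with $f = u( \cdot , 0)$.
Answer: $u(x, t) = e^{-(t + x)^2}$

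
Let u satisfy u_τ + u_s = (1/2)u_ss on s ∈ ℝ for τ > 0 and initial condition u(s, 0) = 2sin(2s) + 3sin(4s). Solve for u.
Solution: Change to a moving frame: let η = s - τ, σ = τ and write u(s,τ) = w(η,σ).
By the chain rule u_τ = w_σ - w_η, u_s = w_η, u_ss = w_ηη.
Then u_τ + u_s = w_σ: the advection term cancels and the PDE becomes the heat equation w_σ = (1/2)w_ηη on η ∈ ℝ.
Initial data: w(η,0) = u(η,0) = 2sin(2η) + 3sin(4η).
On η ∈ ℝ each mode satisfies (sin(nη))″ = -n² sin(nη), so exp(-n²σ/2) sin(nη) solves the heat equation; by superposition w(η,σ) = Σ c_n exp(-n²σ/2) sin(nη).
Reading off the coefficients: c_2=2, c_4=3, so w(η,σ) = 2exp(-2σ)sin(2η) + 3exp(-8σ)sin(4η).
Substituting back η = s - τ, σ = τ: u(s,τ) = w(s - τ, τ).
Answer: u(s, τ) = 2exp(-2τ)sin(2s - 2τ) + 3exp(-8τ)sin(4s - 4τ)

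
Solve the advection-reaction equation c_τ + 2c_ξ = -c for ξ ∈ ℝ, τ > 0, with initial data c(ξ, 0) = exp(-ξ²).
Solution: Substitute c = exp(-τ)u, i.e. u = exp(τ)c.
By the product rule, c_τ = exp(-τ)(u_τ - u), c_ξ = exp(-τ)u_ξ.
Substituting into the PDE and dividing by exp(-τ): u_τ - u + 2u_ξ = -u.
The lower-order terms cancel, leaving the standard advection equation u_τ + 2u_ξ = 0.
Initial data for u: u(ξ,0) = c(ξ,0) = exp(-ξ²).
Solve for u:
  By method of characteristics (waves move right with speed 2):
  Along characteristics ξ - 2τ = const, u is constant, so u(ξ,τ) = f(ξ - 2τ) with f = u(·, 0).
Hence u(ξ,τ) = exp(-(ξ - 2τ)²).
Transform back: c(ξ,τ) = exp(-τ)u(ξ,τ).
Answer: c(ξ, τ) = exp(-τ)exp(-(ξ - 2τ)²)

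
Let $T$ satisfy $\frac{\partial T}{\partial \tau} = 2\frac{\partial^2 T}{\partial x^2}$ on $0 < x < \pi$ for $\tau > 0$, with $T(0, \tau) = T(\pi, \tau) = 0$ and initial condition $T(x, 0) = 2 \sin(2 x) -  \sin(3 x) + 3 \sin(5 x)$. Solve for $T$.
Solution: Separating variables: $T = \sum c_n e^{-2n^2\tau} \sin(nx)$. From $T(x,0) = 2 \sin(2 x) - \sin(3 x) + 3 \sin(5 x)$: $c_2=2, c_3=-1, c_5=3$.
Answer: $T(x, \tau) = 2 e^{-8 \tau} \sin(2 x) -  e^{-18 \tau} \sin(3 x) + 3 e^{-50 \tau} \sin(5 x)$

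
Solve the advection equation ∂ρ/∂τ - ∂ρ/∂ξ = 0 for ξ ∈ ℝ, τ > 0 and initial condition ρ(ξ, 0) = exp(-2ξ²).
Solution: By characteristics (dξ/dτ = -1), ρ(ξ,τ) = f(ξ + τ) with f = ρ(·, 0).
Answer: ρ(ξ, τ) = exp(-2(ξ + τ)²)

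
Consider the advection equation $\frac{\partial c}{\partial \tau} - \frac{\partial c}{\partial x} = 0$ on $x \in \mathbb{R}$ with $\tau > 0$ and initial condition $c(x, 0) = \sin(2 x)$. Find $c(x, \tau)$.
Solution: By characteristics ($dx/d\tau = -1$), $c(x,\tau) = f(x + \tau)$ with $f = c( \cdot , 0)$.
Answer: $c(x, \tau) = \sin(2 \tau + 2 x)$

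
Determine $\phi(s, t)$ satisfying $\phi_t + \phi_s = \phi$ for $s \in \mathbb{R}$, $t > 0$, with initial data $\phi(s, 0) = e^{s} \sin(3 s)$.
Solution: Substitute $\phi = e^{s}u$.
Then $\phi_s = e^{s}(u_s + u)$, $\phi_t = e^{s}u_t$; substituting and dividing by $e^{s}$, the lower-order terms cancel: $u_t + u_s = 0$ (standard advection equation).
Data for $u$: $u(s,0) = e^{-s}\phi(s,0) = \sin(3 s)$.
By characteristics ($ds/dt = 1$), $u(s,t) = f(s - t)$ with $f = u( \cdot , 0)$.
So $u(s,t) = \sin(3 s - 3 t)$, and $\phi(s,t) = e^{s}u(s,t)$.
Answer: $\phi(s, t) = e^{s} \sin(3 s - 3 t)$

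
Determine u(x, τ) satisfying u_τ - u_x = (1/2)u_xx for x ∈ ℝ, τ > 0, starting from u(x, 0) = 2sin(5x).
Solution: Change to a moving frame: let η = x + τ, σ = τ and write u(x,τ) = w(η,σ).
By the chain rule u_τ = w_σ + w_η, u_x = w_η, u_xx = w_ηη.
Then u_τ - u_x = w_σ: the advection term cancels and the PDE becomes the heat equation w_σ = (1/2)w_ηη on η ∈ ℝ.
Initial data: w(η,0) = u(η,0) = 2sin(5η).
On η ∈ ℝ each mode satisfies (sin(nη))″ = -n² sin(nη), so exp(-n²σ/2) sin(nη) solves the heat equation; by superposition w(η,σ) = Σ c_n exp(-n²σ/2) sin(nη).
Reading off the coefficients: c_5=2, so w(η,σ) = 2exp(-25σ/2)sin(5η).
Substituting back η = x + τ, σ = τ: u(x,τ) = w(x + τ, τ).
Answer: u(x, τ) = 2exp(-25τ/2)sin(5x + 5τ)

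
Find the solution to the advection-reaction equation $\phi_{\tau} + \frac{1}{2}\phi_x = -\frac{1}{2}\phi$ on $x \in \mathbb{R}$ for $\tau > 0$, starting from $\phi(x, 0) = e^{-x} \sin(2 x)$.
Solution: Substitute $\phi = e^{-x}u$.
Then $\phi_x = e^{-x}(u_x - u)$, $\phi_{\tau} = e^{-x}u_{\tau}$; substituting and dividing by $e^{-x}$, the lower-order terms cancel: $u_{\tau} + \frac{1}{2}u_x = 0$ (standard advection equation).
Data for $u$: $u(x,0) = e^{x}\phi(x,0) = \sin(2 x)$.
By characteristics ($dx/d\tau = 1/2$), $u(x,\tau) = f(x - \frac{1}{2}\tau)$ with $f = u( \cdot , 0)$.
So $u(x,\tau) = \sin(2 x - \tau)$, and $\phi(x,\tau) = e^{-x}u(x,\tau)$.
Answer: $\phi(x, \tau) = - e^{-x} \sin(\tau - 2 x)$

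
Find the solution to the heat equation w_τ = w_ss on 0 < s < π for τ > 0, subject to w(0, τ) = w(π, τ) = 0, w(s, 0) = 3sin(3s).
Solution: Using separation of variables w = X(s)T(τ):
Eigenfunctions: sin(ns), n = 1, 2, 3, ...
General solution: w(s, τ) = Σ c_n sin(ns) exp(-n² τ)
Matching w(s,0) = 3sin(3s) term by term: c_3=3.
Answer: w(s, τ) = 3exp(-9τ)sin(3s)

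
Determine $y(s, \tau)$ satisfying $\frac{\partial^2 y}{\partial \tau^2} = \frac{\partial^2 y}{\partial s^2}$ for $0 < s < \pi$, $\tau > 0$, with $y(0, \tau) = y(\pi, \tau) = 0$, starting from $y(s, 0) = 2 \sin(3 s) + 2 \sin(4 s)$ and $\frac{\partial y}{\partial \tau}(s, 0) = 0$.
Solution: Separating variables: $y = \sum [A_n \cos(\omega_n \tau) + B_n \sin(\omega_n \tau)] \sin(ns)$, $\omega_n = n$. From ICs: $A_3=2, A_4=2$.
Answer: $y(s, \tau) = 2 \sin(3 s) \cos(3 \tau) + 2 \sin(4 s) \cos(4 \tau)$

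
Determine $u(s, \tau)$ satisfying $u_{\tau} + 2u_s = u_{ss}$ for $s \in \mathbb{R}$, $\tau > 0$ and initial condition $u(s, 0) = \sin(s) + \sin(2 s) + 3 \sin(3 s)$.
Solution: Change to a moving frame: let $\eta = s - 2\tau$, $\sigma = \tau$ and write $u(s,\tau) = w(\eta,\sigma)$.
By the chain rule $u_{\tau} = w_{\sigma} - 2w_{\eta}$, $u_s = w_{\eta}$, $u_{ss} = w_{\eta\eta}$.
Then $u_{\tau} + 2u_s = w_{\sigma}$: the advection term cancels and the PDE becomes the heat equation $w_{\sigma} = w_{\eta\eta}$ on $\eta \in \mathbb{R}$.
Initial data: $w(\eta,0) = u(\eta,0) = \sin(\eta) + \sin(2 \eta) + 3 \sin(3 \eta)$.
On $\eta \in \mathbb{R}$ each mode satisfies $(\sin(n\eta))'' = -n^2 \sin(n\eta)$, so $e^{-n^2\sigma} \sin(n\eta)$ solves the heat equation; by superposition $w(\eta,\sigma) = \sum c_n e^{-n^2\sigma} \sin(n\eta)$.
Reading off the coefficients: $c_1=1, c_2=1, c_3=3$, so $w(\eta,\sigma) = e^{-\sigma} \sin(\eta) + e^{-4 \sigma} \sin(2 \eta) + 3 e^{-9 \sigma} \sin(3 \eta)$.
Substituting back $\eta = s - 2\tau$, $\sigma = \tau$: $u(s,\tau) = w(s - 2\tau, \tau)$.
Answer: $u(s, \tau) = - e^{-\tau} \sin(2 \tau - s) -  e^{-4 \tau} \sin(4 \tau - 2 s) - 3 e^{-9 \tau} \sin(6 \tau - 3 s)$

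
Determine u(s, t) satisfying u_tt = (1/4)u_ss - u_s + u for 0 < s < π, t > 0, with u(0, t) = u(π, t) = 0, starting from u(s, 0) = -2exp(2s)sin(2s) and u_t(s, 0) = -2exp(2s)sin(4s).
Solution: Substitute u = exp(2s)w, i.e. w = exp(-2s)u.
By the product rule, u_s = exp(2s)(w_s + 2w), u_ss = exp(2s)(w_ss + 4w_s + 4w), u_tt = exp(2s)w_tt.
Substituting into the PDE and dividing by exp(2s): w_tt = (1/4)(w_ss + 4w_s + 4w) - (w_s + 2w) + w.
The lower-order terms cancel, leaving the standard wave equation w_tt = (1/4)w_ss.
Initial data for w: w(s,0) = exp(-2s)u(s,0) = -2sin(2s); w_t(s,0) = exp(-2s)u_t(s,0) = -2sin(4s). The boundary conditions carry over: w(0,t) = w(π,t) = 0.
Solve for w:
  Using separation of variables w = X(s)T(t):
  Eigenfunctions: sin(ns), n = 1, 2, 3, ...
  General solution: w(s, t) = Σ [A_n cos(n t/2) + B_n sin(n t/2)] sin(ns)
  From w(s,0) = -2sin(2s): A_2=-2. From w_t(s,0) = -2sin(4s), using w_t(s,0) = Σ ω_n B_n sin(ns) with ω_n = n/2: B_4 = (-2)/2 = -1.
Hence w(s,t) = -2sin(2s)cos(t) - sin(4s)sin(2t).
Transform back: u(s,t) = exp(2s)w(s,t).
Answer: u(s, t) = -2exp(2s)sin(2s)cos(t) - exp(2s)sin(4s)sin(2t)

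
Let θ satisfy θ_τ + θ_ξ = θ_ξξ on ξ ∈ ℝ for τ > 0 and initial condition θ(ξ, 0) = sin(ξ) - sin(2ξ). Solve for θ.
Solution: Moving frame: η = ξ - τ, σ = τ, θ = u(η,σ), so θ_τ = u_σ - u_η and θ_ξξ = u_ηη.
Hence θ_τ + θ_ξ = u_σ and the PDE becomes the heat equation u_σ = u_ηη on η ∈ ℝ.
Initial data: u(η,0) = θ(η,0) = sin(η) - sin(2η). Each mode sin(nη) decays as exp(-n²σ) on ℝ, so u(η,σ) = Σ c_n exp(-n²σ) sin(nη) with c_1=1, c_2=-1: u(η,σ) = exp(-σ)sin(η) - exp(-4σ)sin(2η).
Substituting back: θ(ξ,τ) = u(ξ - τ, τ).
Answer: θ(ξ, τ) = exp(-τ)sin(ξ - τ) - exp(-4τ)sin(2ξ - 2τ)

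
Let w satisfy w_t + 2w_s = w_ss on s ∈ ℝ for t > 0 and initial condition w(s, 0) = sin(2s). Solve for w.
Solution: Change to a moving frame: let η = s - 2t, σ = t and write w(s,t) = u(η,σ).
By the chain rule w_t = u_σ - 2u_η, w_s = u_η, w_ss = u_ηη.
Then w_t + 2w_s = u_σ: the advection term cancels and the PDE becomes the heat equation u_σ = u_ηη on η ∈ ℝ.
Initial data: u(η,0) = w(η,0) = sin(2η).
On η ∈ ℝ each mode satisfies (sin(nη))″ = -n² sin(nη), so exp(-n²σ) sin(nη) solves the heat equation; by superposition u(η,σ) = Σ c_n exp(-n²σ) sin(nη).
Reading off the coefficients: c_2=1, so u(η,σ) = exp(-4σ)sin(2η).
Substituting back η = s - 2t, σ = t: w(s,t) = u(s - 2t, t).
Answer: w(s, t) = exp(-4t)sin(2s - 4t)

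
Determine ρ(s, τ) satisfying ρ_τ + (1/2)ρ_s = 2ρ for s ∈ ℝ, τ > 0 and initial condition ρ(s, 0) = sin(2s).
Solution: Substitute ρ = exp(2τ)u, i.e. u = exp(-2τ)ρ.
By the product rule, ρ_τ = exp(2τ)(u_τ + 2u), ρ_s = exp(2τ)u_s.
Substituting into the PDE and dividing by exp(2τ): u_τ + 2u + (1/2)u_s = 2u.
The lower-order terms cancel, leaving the standard advection equation u_τ + (1/2)u_s = 0.
Initial data for u: u(s,0) = ρ(s,0) = sin(2s).
Solve for u:
  By method of characteristics (waves move right with speed 1/2):
  Along characteristics s - (1/2)τ = const, u is constant, so u(s,τ) = f(s - (1/2)τ) with f = u(·, 0).
Hence u(s,τ) = sin(2s - τ).
Transform back: ρ(s,τ) = exp(2τ)u(s,τ).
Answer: ρ(s, τ) = exp(2τ)sin(2s - τ)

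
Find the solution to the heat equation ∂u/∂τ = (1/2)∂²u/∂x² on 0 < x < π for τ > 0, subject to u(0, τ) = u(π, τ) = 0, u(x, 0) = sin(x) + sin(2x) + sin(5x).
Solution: Separating variables: u = Σ c_n exp(-n²τ/2) sin(nx). From u(x,0) = sin(x) + sin(2x) + sin(5x): c_1=1, c_2=1, c_5=1.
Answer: u(x, τ) = exp(-2τ)sin(2x) + exp(-τ/2)sin(x) + exp(-25τ/2)sin(5x)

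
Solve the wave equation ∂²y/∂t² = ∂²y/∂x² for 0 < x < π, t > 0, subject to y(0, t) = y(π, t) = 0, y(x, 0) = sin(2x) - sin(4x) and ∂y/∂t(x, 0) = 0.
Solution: Separating variables: y = Σ [A_n cos(ω_n t) + B_n sin(ω_n t)] sin(nx), ω_n = n. From ICs: A_2=1, A_4=-1.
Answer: y(x, t) = sin(2x)cos(2t) - sin(4x)cos(4t)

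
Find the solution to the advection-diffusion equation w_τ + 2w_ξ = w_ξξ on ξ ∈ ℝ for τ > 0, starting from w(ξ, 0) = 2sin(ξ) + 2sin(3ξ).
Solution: Change to a moving frame: let η = ξ - 2τ, σ = τ and write w(ξ,τ) = u(η,σ).
By the chain rule w_τ = u_σ - 2u_η, w_ξ = u_η, w_ξξ = u_ηη.
Then w_τ + 2w_ξ = u_σ: the advection term cancels and the PDE becomes the heat equation u_σ = u_ηη on η ∈ ℝ.
Initial data: u(η,0) = w(η,0) = 2sin(η) + 2sin(3η).
On η ∈ ℝ each mode satisfies (sin(nη))″ = -n² sin(nη), so exp(-n²σ) sin(nη) solves the heat equation; by superposition u(η,σ) = Σ c_n exp(-n²σ) sin(nη).
Reading off the coefficients: c_1=2, c_3=2, so u(η,σ) = 2exp(-σ)sin(η) + 2exp(-9σ)sin(3η).
Substituting back η = ξ - 2τ, σ = τ: w(ξ,τ) = u(ξ - 2τ, τ).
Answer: w(ξ, τ) = 2exp(-τ)sin(ξ - 2τ) + 2exp(-9τ)sin(3ξ - 6τ)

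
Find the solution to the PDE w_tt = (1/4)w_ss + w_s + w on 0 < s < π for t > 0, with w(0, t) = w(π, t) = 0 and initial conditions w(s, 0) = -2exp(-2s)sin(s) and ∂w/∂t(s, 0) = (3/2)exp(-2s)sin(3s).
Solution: Substitute w = exp(-2s)u, i.e. u = exp(2s)w.
By the product rule, w_s = exp(-2s)(u_s - 2u), w_ss = exp(-2s)(u_ss - 4u_s + 4u), w_tt = exp(-2s)u_tt.
Substituting into the PDE and dividing by exp(-2s): u_tt = (1/4)(u_ss - 4u_s + 4u) + (u_s - 2u) + u.
The lower-order terms cancel, leaving the standard wave equation u_tt = (1/4)u_ss.
Initial data for u: u(s,0) = exp(2s)w(s,0) = -2sin(s); u_t(s,0) = exp(2s)w_t(s,0) = (3/2)sin(3s). The boundary conditions carry over: u(0,t) = u(π,t) = 0.
Solve for u:
  Using separation of variables u = X(s)T(t):
  Eigenfunctions: sin(ns), n = 1, 2, 3, ...
  General solution: u(s, t) = Σ [A_n cos(n t/2) + B_n sin(n t/2)] sin(ns)
  From u(s,0) = -2sin(s): A_1=-2. From u_t(s,0) = (3/2)sin(3s), using u_t(s,0) = Σ ω_n B_n sin(ns) with ω_n = n/2: B_3 = (3/2)/(3/2) = 1.
Hence u(s,t) = -2sin(s)cos(t/2) + sin(3s)sin(3t/2).
Transform back: w(s,t) = exp(-2s)u(s,t).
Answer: w(s, t) = -2exp(-2s)sin(s)cos(t/2) + exp(-2s)sin(3s)sin(3t/2)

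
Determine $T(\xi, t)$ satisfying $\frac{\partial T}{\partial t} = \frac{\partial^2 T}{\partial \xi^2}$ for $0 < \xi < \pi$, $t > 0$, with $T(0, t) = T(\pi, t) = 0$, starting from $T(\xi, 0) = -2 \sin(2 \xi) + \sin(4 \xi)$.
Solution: Using separation of variables $T = X(\xi)G(t)$:
Eigenfunctions: $\sin(n\xi)$, $n = 1, 2, 3, \ldots$
General solution: $T(\xi, t) = \sum c_n \sin(n\xi) e^{-n^2 t}$
Matching $T(\xi,0) = -2 \sin(2 \xi) + \sin(4 \xi)$ term by term: $c_2=-2, c_4=1$.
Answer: $T(\xi, t) = -2 e^{-4 t} \sin(2 \xi) + e^{-16 t} \sin(4 \xi)$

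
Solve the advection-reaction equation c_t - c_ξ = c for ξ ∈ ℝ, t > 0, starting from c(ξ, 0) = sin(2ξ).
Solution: Substitute c = exp(t)u.
Then c_t = exp(t)(u_t + u), c_ξ = exp(t)u_ξ; substituting and dividing by exp(t), the lower-order terms cancel: u_t - u_ξ = 0 (standard advection equation).
Data for u: u(ξ,0) = c(ξ,0) = sin(2ξ).
By characteristics (dξ/dt = -1), u(ξ,t) = f(ξ + t) with f = u(·, 0).
So u(ξ,t) = sin(2t + 2ξ), and c(ξ,t) = exp(t)u(ξ,t).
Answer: c(ξ, t) = exp(t)sin(2t + 2ξ)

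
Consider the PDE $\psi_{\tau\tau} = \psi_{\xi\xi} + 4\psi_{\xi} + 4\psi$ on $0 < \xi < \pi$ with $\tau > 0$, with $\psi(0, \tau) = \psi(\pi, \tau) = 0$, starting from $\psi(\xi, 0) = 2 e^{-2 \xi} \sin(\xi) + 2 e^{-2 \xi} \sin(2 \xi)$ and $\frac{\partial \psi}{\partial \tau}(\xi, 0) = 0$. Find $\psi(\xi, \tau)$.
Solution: Substitute $\psi = e^{-2\xi}u$.
Then $\psi_{\xi} = e^{-2\xi}(u_{\xi} - 2u)$, $\psi_{\xi\xi} = e^{-2\xi}(u_{\xi\xi} - 4u_{\xi} + 4u)$, $\psi_{\tau\tau} = e^{-2\xi}u_{\tau\tau}$; substituting and dividing by $e^{-2\xi}$, the lower-order terms cancel: $u_{\tau\tau} = u_{\xi\xi}$ (standard wave equation).
Data for $u$: $u(\xi,0) = e^{2\xi}\psi(\xi,0) = 2 \sin(\xi) + 2 \sin(2 \xi)$; $u_{\tau}(\xi,0) = e^{2\xi}\psi_{\tau}(\xi,0) = 0$. The boundary conditions carry over: $u(0,\tau) = u(\pi,\tau) = 0$.
Separating variables: $u = \sum [A_n \cos(\omega_n \tau) + B_n \sin(\omega_n \tau)] \sin(n\xi)$, $\omega_n = n$. From ICs: $A_1=2, A_2=2$.
So $u(\xi,\tau) = 2 \sin(\xi) \cos(\tau) + 2 \sin(2 \xi) \cos(2 \tau)$, and $\psi(\xi,\tau) = e^{-2\xi}u(\xi,\tau)$.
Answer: $\psi(\xi, \tau) = 2 e^{-2 \xi} \sin(\xi) \cos(\tau) + 2 e^{-2 \xi} \sin(2 \xi) \cos(2 \tau)$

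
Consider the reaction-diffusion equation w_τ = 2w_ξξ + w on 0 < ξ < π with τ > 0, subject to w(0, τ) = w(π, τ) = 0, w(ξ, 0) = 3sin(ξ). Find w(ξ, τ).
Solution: Substitute w = exp(τ)u, i.e. u = exp(-τ)w.
By the product rule, w_τ = exp(τ)(u_τ + u), w_ξξ = exp(τ)u_ξξ.
Substituting into the PDE and dividing by exp(τ): u_τ + u = 2u_ξξ + u.
The lower-order terms cancel, leaving the standard heat equation u_τ = 2u_ξξ.
Initial data for u: u(ξ,0) = w(ξ,0) = 3sin(ξ). The boundary conditions carry over: u(0,τ) = u(π,τ) = 0.
Solve for u:
  Using separation of variables u = X(ξ)T(τ):
  Eigenfunctions: sin(nξ), n = 1, 2, 3, ...
  General solution: u(ξ, τ) = Σ c_n sin(nξ) exp(-2n² τ)
  Matching u(ξ,0) = 3sin(ξ) term by term: c_1=3.
Hence u(ξ,τ) = 3exp(-2τ)sin(ξ).
Transform back: w(ξ,τ) = exp(τ)u(ξ,τ).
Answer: w(ξ, τ) = 3exp(-τ)sin(ξ)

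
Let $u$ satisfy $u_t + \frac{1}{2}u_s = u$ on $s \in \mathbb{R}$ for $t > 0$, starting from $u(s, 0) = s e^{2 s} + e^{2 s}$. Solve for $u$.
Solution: Substitute $u = e^{2s}w$.
Then $u_s = e^{2s}(w_s + 2w)$, $u_t = e^{2s}w_t$; substituting and dividing by $e^{2s}$, the lower-order terms cancel: $w_t + \frac{1}{2}w_s = 0$ (standard advection equation).
Data for $w$: $w(s,0) = e^{-2s}u(s,0) = s + 1$.
By characteristics ($ds/dt = 1/2$), $w(s,t) = f(s - \frac{1}{2}t)$ with $f = w( \cdot , 0)$.
So $w(s,t) = s - \frac{1}{2} t + 1$, and $u(s,t) = e^{2s}w(s,t)$.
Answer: $u(s, t) = s e^{2 s} - \frac{1}{2} t e^{2 s} + e^{2 s}$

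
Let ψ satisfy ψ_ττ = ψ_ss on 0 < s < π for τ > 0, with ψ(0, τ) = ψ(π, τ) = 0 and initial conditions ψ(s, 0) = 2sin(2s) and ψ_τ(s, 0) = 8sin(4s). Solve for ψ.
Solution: Separating variables: ψ = Σ [A_n cos(ω_n τ) + B_n sin(ω_n τ)] sin(ns), ω_n = n. From ICs (B_n = velocity coefficient / ω_n): A_2=2, B_4=2.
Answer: ψ(s, τ) = 2sin(2s)cos(2τ) + 2sin(4s)sin(4τ)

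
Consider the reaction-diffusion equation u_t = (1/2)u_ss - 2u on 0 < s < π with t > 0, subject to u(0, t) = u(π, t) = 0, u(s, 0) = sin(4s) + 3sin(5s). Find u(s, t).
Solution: Substitute u = exp(-2t)w.
Then u_t = exp(-2t)(w_t - 2w), u_ss = exp(-2t)w_ss; substituting and dividing by exp(-2t), the lower-order terms cancel: w_t = (1/2)w_ss (standard heat equation).
Data for w: w(s,0) = u(s,0) = sin(4s) + 3sin(5s). The boundary conditions carry over: w(0,t) = w(π,t) = 0.
Separating variables: w = Σ c_n exp(-n²t/2) sin(ns). From w(s,0) = sin(4s) + 3sin(5s): c_4=1, c_5=3.
So w(s,t) = exp(-8t)sin(4s) + 3exp(-25t/2)sin(5s), and u(s,t) = exp(-2t)w(s,t).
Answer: u(s, t) = exp(-10t)sin(4s) + 3exp(-29t/2)sin(5s)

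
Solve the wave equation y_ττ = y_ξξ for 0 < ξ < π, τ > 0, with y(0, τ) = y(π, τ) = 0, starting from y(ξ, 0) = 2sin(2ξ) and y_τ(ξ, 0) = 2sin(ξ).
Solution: Separating variables: y = Σ [A_n cos(ω_n τ) + B_n sin(ω_n τ)] sin(nξ), ω_n = n. From ICs (B_n = velocity coefficient / ω_n): A_2=2, B_1=2.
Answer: y(ξ, τ) = 2sin(ξ)sin(τ) + 2sin(2ξ)cos(2τ)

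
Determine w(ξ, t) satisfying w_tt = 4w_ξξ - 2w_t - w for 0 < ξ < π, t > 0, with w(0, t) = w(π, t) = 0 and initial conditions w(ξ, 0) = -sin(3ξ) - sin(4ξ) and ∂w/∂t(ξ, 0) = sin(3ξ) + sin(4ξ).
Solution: Substitute w = exp(-t)u, i.e. u = exp(t)w.
By the product rule, w_t = exp(-t)(u_t - u), w_tt = exp(-t)(u_tt - 2u_t + u), w_ξξ = exp(-t)u_ξξ.
Substituting into the PDE and dividing by exp(-t): u_tt - 2u_t + u = 4u_ξξ - 2(u_t - u) - u.
The lower-order terms cancel, leaving the standard wave equation u_tt = 4u_ξξ.
Initial data for u: u(ξ,0) = w(ξ,0) = -sin(3ξ) - sin(4ξ); u_t(ξ,0) = w_t(ξ,0) + w(ξ,0) = 0. The boundary conditions carry over: u(0,t) = u(π,t) = 0.
Solve for u:
  Using separation of variables u = X(ξ)T(t):
  Eigenfunctions: sin(nξ), n = 1, 2, 3, ...
  General solution: u(ξ, t) = Σ [A_n cos(2n t) + B_n sin(2n t)] sin(nξ)
  From u(ξ,0) = -sin(3ξ) - sin(4ξ): A_3=-1, A_4=-1. From u_t(ξ,0) = 0: all B_n = 0.
Hence u(ξ,t) = -sin(3ξ)cos(6t) - sin(4ξ)cos(8t).
Transform back: w(ξ,t) = exp(-t)u(ξ,t).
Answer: w(ξ, t) = -exp(-t)sin(3ξ)cos(6t) - exp(-t)sin(4ξ)cos(8t)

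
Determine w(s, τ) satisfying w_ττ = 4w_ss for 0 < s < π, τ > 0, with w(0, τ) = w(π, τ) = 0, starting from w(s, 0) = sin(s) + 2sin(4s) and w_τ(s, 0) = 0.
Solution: Separating variables: w = Σ [A_n cos(ω_n τ) + B_n sin(ω_n τ)] sin(ns), ω_n = 2n. From ICs: A_1=1, A_4=2.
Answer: w(s, τ) = sin(s)cos(2τ) + 2sin(4s)cos(8τ)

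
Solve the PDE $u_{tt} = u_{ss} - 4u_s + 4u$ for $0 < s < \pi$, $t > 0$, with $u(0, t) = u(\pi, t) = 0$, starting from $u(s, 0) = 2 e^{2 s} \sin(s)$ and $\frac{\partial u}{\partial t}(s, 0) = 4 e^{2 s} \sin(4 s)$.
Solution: Substitute $u = e^{2s}w$.
Then $u_s = e^{2s}(w_s + 2w)$, $u_{ss} = e^{2s}(w_{ss} + 4w_s + 4w)$, $u_{tt} = e^{2s}w_{tt}$; substituting and dividing by $e^{2s}$, the lower-order terms cancel: $w_{tt} = w_{ss}$ (standard wave equation).
Data for $w$: $w(s,0) = e^{-2s}u(s,0) = 2 \sin(s)$; $w_t(s,0) = e^{-2s}u_t(s,0) = 4 \sin(4 s)$. The boundary conditions carry over: $w(0,t) = w(\pi,t) = 0$.
Separating variables: $w = \sum [A_n \cos(\omega_n t) + B_n \sin(\omega_n t)] \sin(ns)$, $\omega_n = n$. From ICs ($B_n$ = velocity coefficient / $\omega_n$): $A_1=2, B_4=1$.
So $w(s,t) = 2 \sin(s) \cos(t) + \sin(4 s) \sin(4 t)$, and $u(s,t) = e^{2s}w(s,t)$.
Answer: $u(s, t) = 2 e^{2 s} \sin(s) \cos(t) + e^{2 s} \sin(4 s) \sin(4 t)$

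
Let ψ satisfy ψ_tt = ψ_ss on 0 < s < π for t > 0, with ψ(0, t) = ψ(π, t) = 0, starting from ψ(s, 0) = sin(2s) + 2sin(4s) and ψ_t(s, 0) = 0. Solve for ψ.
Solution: Using separation of variables ψ = X(s)T(t):
Eigenfunctions: sin(ns), n = 1, 2, 3, ...
General solution: ψ(s, t) = Σ [A_n cos(n t) + B_n sin(n t)] sin(ns)
From ψ(s,0) = sin(2s) + 2sin(4s): A_2=1, A_4=2. From ψ_t(s,0) = 0: all B_n = 0.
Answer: ψ(s, t) = sin(2s)cos(2t) + 2sin(4s)cos(4t)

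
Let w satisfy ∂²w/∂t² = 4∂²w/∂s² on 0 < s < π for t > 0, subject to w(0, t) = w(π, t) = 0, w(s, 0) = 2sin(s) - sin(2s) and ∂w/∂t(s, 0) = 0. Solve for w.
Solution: Using separation of variables w = X(s)T(t):
Eigenfunctions: sin(ns), n = 1, 2, 3, ...
General solution: w(s, t) = Σ [A_n cos(2n t) + B_n sin(2n t)] sin(ns)
From w(s,0) = 2sin(s) - sin(2s): A_1=2, A_2=-1. From w_t(s,0) = 0: all B_n = 0.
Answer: w(s, t) = 2sin(s)cos(2t) - sin(2s)cos(4t)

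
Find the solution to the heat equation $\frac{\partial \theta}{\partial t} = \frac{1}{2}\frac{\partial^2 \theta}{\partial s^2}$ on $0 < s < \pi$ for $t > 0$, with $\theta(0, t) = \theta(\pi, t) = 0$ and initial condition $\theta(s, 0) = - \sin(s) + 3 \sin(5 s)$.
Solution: Using separation of variables $\theta = X(s)G(t)$:
Eigenfunctions: $\sin(ns)$, $n = 1, 2, 3, \ldots$
General solution: $\theta(s, t) = \sum c_n \sin(ns) e^{-n^2 t/2}$
Matching $\theta(s,0) = - \sin(s) + 3 \sin(5 s)$ term by term: $c_1=-1, c_5=3$.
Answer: $\theta(s, t) = - e^{-t/2} \sin(s) + 3 e^{-25 t/2} \sin(5 s)$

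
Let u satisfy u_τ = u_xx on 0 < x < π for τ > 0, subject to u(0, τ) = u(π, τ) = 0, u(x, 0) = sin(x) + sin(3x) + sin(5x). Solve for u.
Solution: Using separation of variables u = X(x)T(τ):
Eigenfunctions: sin(nx), n = 1, 2, 3, ...
General solution: u(x, τ) = Σ c_n sin(nx) exp(-n² τ)
Matching u(x,0) = sin(x) + sin(3x) + sin(5x) term by term: c_1=1, c_3=1, c_5=1.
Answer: u(x, τ) = exp(-τ)sin(x) + exp(-9τ)sin(3x) + exp(-25τ)sin(5x)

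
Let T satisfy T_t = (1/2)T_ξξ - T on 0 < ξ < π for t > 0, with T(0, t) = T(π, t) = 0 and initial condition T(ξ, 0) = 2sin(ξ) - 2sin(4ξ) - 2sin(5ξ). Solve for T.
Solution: Substitute T = exp(-t)u, i.e. u = exp(t)T.
By the product rule, T_t = exp(-t)(u_t - u), T_ξξ = exp(-t)u_ξξ.
Substituting into the PDE and dividing by exp(-t): u_t - u = (1/2)u_ξξ - u.
The lower-order terms cancel, leaving the standard heat equation u_t = (1/2)u_ξξ.
Initial data for u: u(ξ,0) = T(ξ,0) = 2sin(ξ) - 2sin(4ξ) - 2sin(5ξ). The boundary conditions carry over: u(0,t) = u(π,t) = 0.
Solve for u:
  Using separation of variables u = X(ξ)G(t):
  Eigenfunctions: sin(nξ), n = 1, 2, 3, ...
  General solution: u(ξ, t) = Σ c_n sin(nξ) exp(-n² t/2)
  Matching u(ξ,0) = 2sin(ξ) - 2sin(4ξ) - 2sin(5ξ) term by term: c_1=2, c_4=-2, c_5=-2.
Hence u(ξ,t) = -2exp(-8t)sin(4ξ) + 2exp(-t/2)sin(ξ) - 2exp(-25t/2)sin(5ξ).
Transform back: T(ξ,t) = exp(-t)u(ξ,t).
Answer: T(ξ, t) = -2exp(-9t)sin(4ξ) + 2exp(-3t/2)sin(ξ) - 2exp(-27t/2)sin(5ξ)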